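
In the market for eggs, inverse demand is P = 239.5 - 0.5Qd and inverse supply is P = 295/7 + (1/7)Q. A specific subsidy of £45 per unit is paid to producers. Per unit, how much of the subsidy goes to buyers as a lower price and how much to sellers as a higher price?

Buyers gain £35 per unit; sellers gain £10 per unit

Pre-subsidy: 239.5 - 0.5Q = 295/7 + (1/7)Q gives Q* = 307 and P* = 86.
With the subsidy, sellers receive Ps = Pb + 45 for each unit, where Pb is the price buyers pay.
On the curves, Pb = 239.5 - 0.5Q and Ps = 295/7 + (1/7)Q; the wedge Ps − Pb = 45 gives 295/7 + (1/7)Q − (239.5 - 0.5Q) = 45, so Q' = 377.
Then Pb = 239.5 − 0.5·377 = 51 and Ps = 295/7 + (1/7)·377 = 96.
Buyers' price falls by P* − Pb = 86 − 51 = 35; sellers' price rises by Ps − P* = 96 − 86 = 10.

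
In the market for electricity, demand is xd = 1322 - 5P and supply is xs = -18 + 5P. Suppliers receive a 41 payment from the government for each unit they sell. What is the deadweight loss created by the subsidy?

Deadweight loss = 2101.25

Pre-subsidy: 1322 - 5P = -18 + 5P gives P* = 134, x* = 652.
With the subsidy, sellers receive Ps = Pb + 41 for each unit, where Pb is the price buyers pay.
Supply in terms of Pb becomes xs = -18 + 5(Pb + 41) = 187 + 5Pb. Setting this equal to demand: 1322 - 5Pb = 187 + 5Pb, so Pb = 113.5.
Sellers receive Ps = 113.5 + 41 = 154.5; x' = 1322 − 5·113.5 = 754.5.
The subsidy expands output by 754.5 − 652 = 102.5 past the efficient level; on those units the gap between marginal cost and willingness to pay runs from 0 up to 41.
DWL = ½ × 41 × 102.5 = 2101.25.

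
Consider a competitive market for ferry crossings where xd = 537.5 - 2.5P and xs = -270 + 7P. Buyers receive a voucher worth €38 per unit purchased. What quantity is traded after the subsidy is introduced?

x' = 395

Pre-subsidy: 537.5 - 2.5P = -270 + 7P gives P* = 85, x* = 325.
With the rebate, buyers effectively pay Pb = Ps − 38, where Ps is the price sellers receive.
Demand in terms of Ps becomes xd = 537.5 − 2.5(Ps − 38) = 632.5 - 2.5Ps. Setting this equal to supply: 632.5 - 2.5Ps = -270 + 7Ps, so Ps = 95.
Buyers pay Pb = 95 − 38 = 57; x' = -270 + 7·95 = 395.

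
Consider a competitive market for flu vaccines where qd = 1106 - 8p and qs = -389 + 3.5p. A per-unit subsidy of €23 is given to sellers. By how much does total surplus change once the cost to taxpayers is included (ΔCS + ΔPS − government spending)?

Pre-subsidy: 1106 - 8p = -389 + 3.5p gives p* = 130, q* = 66.
With the subsidy, sellers receive ps = pb + 23 for each unit, where pb is the price buyers pay.
Supply in terms of pb becomes qs = -389 + 3.5(pb + 23) = -308.5 + 3.5pb. Setting this equal to demand: 1106 - 8pb = -308.5 + 3.5pb, so pb = 123.
Sellers receive ps = 123 + 23 = 146; q' = 1106 − 8·123 = 122.
ΔCS = ½(66 + 122)(130 − 123) = 658; ΔPS = ½(66 + 122)(146 − 130) = 1504.
Government spending = 23 × 122 = 2806.
Net change = 658 + 1504 − 2806 = -644. The loss equals the DWL triangle ½·23·56.

Net change in total surplus = -€644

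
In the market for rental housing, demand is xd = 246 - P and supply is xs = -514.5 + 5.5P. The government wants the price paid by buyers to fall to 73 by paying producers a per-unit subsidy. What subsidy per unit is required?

Required subsidy s = 52 per unit

At a buyer price of 73, quantity demanded is 246 − 1·73 = 173.
Sellers supply 173 only when they receive Ps with -514.5 + 5.5·Ps = 173, i.e. Ps = 125.
s = Ps − Pb = 125 − 73 = 52.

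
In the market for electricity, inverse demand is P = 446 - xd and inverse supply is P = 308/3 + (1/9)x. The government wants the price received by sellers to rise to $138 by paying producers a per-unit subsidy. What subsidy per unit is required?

Required subsidy s = $10 per unit

At a seller price of 138, quantity supplied is -924 + 9·138 = 318.
Buyers absorb 318 only when they pay Pb = 446 − 1·318 = 128.
s = Ps − Pb = 138 − 128 = 10.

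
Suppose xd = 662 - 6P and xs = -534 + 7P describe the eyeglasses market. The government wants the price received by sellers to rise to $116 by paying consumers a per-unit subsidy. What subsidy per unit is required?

Required subsidy s = $52 per unit

At a seller price of 116, quantity supplied is -534 + 7·116 = 278.
Buyers absorb 278 only when they pay Pb with 662 − 6·Pb = 278, i.e. Pb = 64.
s = Ps − Pb = 116 − 64 = 52.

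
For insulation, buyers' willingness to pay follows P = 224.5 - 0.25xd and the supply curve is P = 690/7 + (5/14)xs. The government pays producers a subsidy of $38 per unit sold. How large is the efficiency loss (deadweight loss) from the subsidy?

Deadweight loss = 20216/17

Pre-subsidy: 224.5 - 0.25x = 690/7 + (5/14)x gives x* = 3526/17 and P* = 2935/17.
With the subsidy, sellers receive Ps = Pb + 38 for each unit, where Pb is the price buyers pay.
On the curves, Pb = 224.5 - 0.25x and Ps = 690/7 + (5/14)x; the wedge Ps − Pb = 38 gives 690/7 + (5/14)x − (224.5 - 0.25x) = 38, so x' = 270.
Then Pb = 224.5 − 0.25·270 = 157 and Ps = 690/7 + (5/14)·270 = 195.
The subsidy expands output by 270 − 3526/17 = 1064/17 past the efficient level; on those units the gap between marginal cost and willingness to pay runs from 0 up to 38.
DWL = ½ × 38 × 1064/17 = 20216/17.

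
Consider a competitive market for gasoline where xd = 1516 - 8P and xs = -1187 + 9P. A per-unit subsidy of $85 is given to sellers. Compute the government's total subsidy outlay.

Government cost = $51340

Pre-subsidy: 1516 - 8P = -1187 + 9P gives P* = 159, x* = 244.
With the subsidy, sellers receive Ps = Pb + 85 for each unit, where Pb is the price buyers pay.
Supply in terms of Pb becomes xs = -1187 + 9(Pb + 85) = -422 + 9Pb. Setting this equal to demand: 1516 - 8Pb = -422 + 9Pb, so Pb = 114.
Sellers receive Ps = 114 + 85 = 199; x' = 1516 − 8·114 = 604.
Government outlay = subsidy × quantity = 85 × 604 = 51340.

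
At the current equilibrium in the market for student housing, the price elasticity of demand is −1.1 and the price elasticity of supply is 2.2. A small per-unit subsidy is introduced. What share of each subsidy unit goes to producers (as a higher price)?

Producer share = 1/3

For a small subsidy around the equilibrium, the benefit split depends on the relative slopes, which at a point are proportional to the elasticities.
Buyer share = εs/(εs + |εd|) = 2.2/(2.2 + 1.1) = 2/3; seller share = |εd|/(εs + |εd|) = 1/3.
So producers capture 1/3 of the subsidy.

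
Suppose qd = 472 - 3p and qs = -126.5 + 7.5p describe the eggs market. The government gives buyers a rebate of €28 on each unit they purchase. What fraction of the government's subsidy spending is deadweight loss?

DWL / government spending = 30/361

Pre-subsidy: 472 - 3p = -126.5 + 7.5p gives p* = 57, q* = 301.
With the rebate, buyers effectively pay pb = ps − 28, where ps is the price sellers receive.
Demand in terms of ps becomes qd = 472 − 3(ps − 28) = 556 - 3ps. Setting this equal to supply: 556 - 3ps = -126.5 + 7.5ps, so ps = 65.
Buyers pay pb = 65 − 28 = 37; q' = -126.5 + 7.5·65 = 361.
ΔCS = ½(301 + 361)(57 − 37) = 6620; ΔPS = ½(301 + 361)(65 − 57) = 2648.
Government spending = 28 × 361 = 10108.
DWL = ½ × 28 × (361 − 301) = 840; fraction = 840 / 10108 = 30/361.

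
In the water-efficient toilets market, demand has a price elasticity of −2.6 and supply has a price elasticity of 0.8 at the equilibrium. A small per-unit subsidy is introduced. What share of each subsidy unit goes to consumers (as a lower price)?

Consumer share = 4/17

For a small subsidy around the equilibrium, the benefit split depends on the relative slopes, which at a point are proportional to the elasticities.
Buyer share = εs/(εs + |εd|) = 0.8/(0.8 + 2.6) = 4/17; seller share = |εd|/(εs + |εd|) = 13/17.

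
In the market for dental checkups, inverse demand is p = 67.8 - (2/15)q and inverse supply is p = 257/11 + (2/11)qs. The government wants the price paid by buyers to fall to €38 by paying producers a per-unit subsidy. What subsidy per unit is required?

At a buyer price of 38, quantity demanded is 508.5 − 7.5·38 = 223.5.
Sellers supply 223.5 only when they receive ps = 257/11 + (2/11)·223.5 = 64.
s = ps − pb = 64 − 38 = 26.

Required subsidy s = €26 per unit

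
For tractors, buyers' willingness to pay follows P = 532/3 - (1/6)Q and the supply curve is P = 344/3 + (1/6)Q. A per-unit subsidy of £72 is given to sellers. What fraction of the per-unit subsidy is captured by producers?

Producer share = 0.5

Pre-subsidy: 532/3 - (1/6)Q = 344/3 + (1/6)Q gives Q* = 188 and P* = 146.
With the subsidy, sellers receive Ps = Pb + 72 for each unit, where Pb is the price buyers pay.
On the curves, Pb = 532/3 - (1/6)Q and Ps = 344/3 + (1/6)Q; the wedge Ps − Pb = 72 gives 344/3 + (1/6)Q − (532/3 - (1/6)Q) = 72, so Q' = 404.
Then Pb = 532/3 − (1/6)·404 = 110 and Ps = 344/3 + (1/6)·404 = 182.
Buyers' price falls by P* − Pb = 146 − 110 = 36; sellers' price rises by Ps − P* = 182 − 146 = 36.
So producers capture 36/72 = 0.5 of each unit of subsidy.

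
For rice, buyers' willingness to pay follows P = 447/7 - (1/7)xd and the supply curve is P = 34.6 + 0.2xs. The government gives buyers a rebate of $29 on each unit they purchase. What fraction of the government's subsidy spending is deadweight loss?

Pre-subsidy: 447/7 - (1/7)x = 34.6 + 0.2x gives x* = 256/3 and P* = 155/3.
With the rebate, buyers effectively pay Pb = Ps − 29, where Ps is the price sellers receive.
On the curves, Pb = 447/7 - (1/7)x and Ps = 34.6 + 0.2x; the wedge Ps − Pb = 29 gives 34.6 + 0.2x − (447/7 - (1/7)x) = 29, so x' = 2039/12.
Then Pb = 447/7 − (1/7)·(2039/12) = 475/12 and Ps = 34.6 + 0.2·(2039/12) = 823/12.
ΔCS = ½(256/3 + 2039/12)(155/3 − 475/12) = 148045/96; ΔPS = ½(256/3 + 2039/12)(823/12 − 155/3) = 207263/96.
Government spending = 29 × 2039/12 = 59131/12.
DWL = ½ × 29 × (2039/12 − 256/3) = 29435/24; fraction = (29435/24) / (59131/12) = 1015/4078.

DWL / government spending = 1015/4078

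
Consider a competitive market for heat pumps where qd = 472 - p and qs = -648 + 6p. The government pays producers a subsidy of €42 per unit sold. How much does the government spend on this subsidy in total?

Pre-subsidy: 472 - p = -648 + 6p gives p* = 160, q* = 312.
With the subsidy, sellers receive ps = pb + 42 for each unit, where pb is the price buyers pay.
Supply in terms of pb becomes qs = -648 + 6(pb + 42) = -396 + 6pb. Setting this equal to demand: 472 - pb = -396 + 6pb, so pb = 124.
Sellers receive ps = 124 + 42 = 166; q' = 472 − 1·124 = 348.
Government outlay = subsidy × quantity = 42 × 348 = 14616.

Government cost = €14616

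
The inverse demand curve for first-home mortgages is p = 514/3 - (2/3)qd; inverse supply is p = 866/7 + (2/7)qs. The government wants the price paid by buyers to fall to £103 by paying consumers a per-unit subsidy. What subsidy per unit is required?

At a buyer price of 103, quantity demanded is 257 − 1.5·103 = 102.5.
Sellers supply 102.5 only when they receive ps = 866/7 + (2/7)·102.5 = 153.
s = ps − pb = 153 − 103 = 50.

Required subsidy s = £50 per unit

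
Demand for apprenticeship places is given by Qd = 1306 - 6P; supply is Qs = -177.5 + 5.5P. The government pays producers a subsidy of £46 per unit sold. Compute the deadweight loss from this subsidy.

Deadweight loss = £3036

Pre-subsidy: 1306 - 6P = -177.5 + 5.5P gives P* = 129, Q* = 532.
With the subsidy, sellers receive Ps = Pb + 46 for each unit, where Pb is the price buyers pay.
Supply in terms of Pb becomes Qs = -177.5 + 5.5(Pb + 46) = 75.5 + 5.5Pb. Setting this equal to demand: 1306 - 6Pb = 75.5 + 5.5Pb, so Pb = 107.
Sellers receive Ps = 107 + 46 = 153; Q' = 1306 − 6·107 = 664.
The subsidy expands output by 664 − 532 = 132 past the efficient level; on those units the gap between marginal cost and willingness to pay runs from 0 up to 46.
DWL = ½ × 46 × 132 = 3036.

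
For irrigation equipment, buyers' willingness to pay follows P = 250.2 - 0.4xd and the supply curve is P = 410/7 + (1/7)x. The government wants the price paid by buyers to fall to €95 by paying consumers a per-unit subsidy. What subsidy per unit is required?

At a buyer price of 95, quantity demanded is 625.5 − 2.5·95 = 388.
Sellers supply 388 only when they receive Ps = 410/7 + (1/7)·388 = 114.
s = Ps − Pb = 114 − 95 = 19.

Required subsidy s = €19 per unit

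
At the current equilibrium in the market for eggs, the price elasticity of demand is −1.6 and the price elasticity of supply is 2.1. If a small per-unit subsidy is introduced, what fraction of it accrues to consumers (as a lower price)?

Consumer share = 21/37

For a small subsidy around the equilibrium, the benefit split depends on the relative slopes, which at a point are proportional to the elasticities.
Buyer share = εs/(εs + |εd|) = 2.1/(2.1 + 1.6) = 21/37; seller share = |εd|/(εs + |εd|) = 16/37.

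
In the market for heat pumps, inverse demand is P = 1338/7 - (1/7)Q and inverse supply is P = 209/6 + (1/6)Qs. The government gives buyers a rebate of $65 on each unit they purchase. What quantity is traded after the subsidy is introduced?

Pre-subsidy: 1338/7 - (1/7)Q = 209/6 + (1/6)Q gives Q* = 505 and P* = 119.
With the rebate, buyers effectively pay Pb = Ps − 65, where Ps is the price sellers receive.
On the curves, Pb = 1338/7 - (1/7)Q and Ps = 209/6 + (1/6)Q; the wedge Ps − Pb = 65 gives 209/6 + (1/6)Q − (1338/7 - (1/7)Q) = 65, so Q' = 715.
Then Pb = 1338/7 − (1/7)·715 = 89 and Ps = 209/6 + (1/6)·715 = 154.

Q' = 715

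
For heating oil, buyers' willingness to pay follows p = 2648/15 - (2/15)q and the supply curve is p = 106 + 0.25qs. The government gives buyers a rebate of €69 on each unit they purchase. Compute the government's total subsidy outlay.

Pre-subsidy: 2648/15 - (2/15)q = 106 + 0.25q gives q* = 184 and p* = 152.
With the rebate, buyers effectively pay pb = ps − 69, where ps is the price sellers receive.
On the curves, pb = 2648/15 - (2/15)q and ps = 106 + 0.25q; the wedge ps − pb = 69 gives 106 + 0.25q − (2648/15 - (2/15)q) = 69, so q' = 364.
Then pb = 2648/15 − (2/15)·364 = 128 and ps = 106 + 0.25·364 = 197.
Government outlay = subsidy × quantity = 69 × 364 = 25116.

Government cost = €25116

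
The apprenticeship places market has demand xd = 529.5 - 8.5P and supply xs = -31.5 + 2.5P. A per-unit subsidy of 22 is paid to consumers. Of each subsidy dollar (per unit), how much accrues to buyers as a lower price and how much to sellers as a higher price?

Buyers gain 5 per unit; sellers gain 17 per unit

Pre-subsidy: 529.5 - 8.5P = -31.5 + 2.5P gives P* = 51, x* = 96.
With the rebate, buyers effectively pay Pb = Ps − 22, where Ps is the price sellers receive.
Demand in terms of Ps becomes xd = 529.5 − 8.5(Ps − 22) = 716.5 - 8.5Ps. Setting this equal to supply: 716.5 - 8.5Ps = -31.5 + 2.5Ps, so Ps = 68.
Buyers pay Pb = 68 − 22 = 46; x' = -31.5 + 2.5·68 = 138.5.
Buyers' price falls by P* − Pb = 51 − 46 = 5; sellers' price rises by Ps − P* = 68 − 51 = 17.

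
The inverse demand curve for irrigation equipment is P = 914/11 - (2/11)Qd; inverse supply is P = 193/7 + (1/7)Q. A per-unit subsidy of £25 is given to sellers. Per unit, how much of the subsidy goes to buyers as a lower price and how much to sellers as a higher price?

Pre-subsidy: 914/11 - (2/11)Q = 193/7 + (1/7)Q gives Q* = 171 and P* = 52.
With the subsidy, sellers receive Ps = Pb + 25 for each unit, where Pb is the price buyers pay.
On the curves, Pb = 914/11 - (2/11)Q and Ps = 193/7 + (1/7)Q; the wedge Ps − Pb = 25 gives 193/7 + (1/7)Q − (914/11 - (2/11)Q) = 25, so Q' = 248.
Then Pb = 914/11 − (2/11)·248 = 38 and Ps = 193/7 + (1/7)·248 = 63.
Buyers' price falls by P* − Pb = 52 − 38 = 14; sellers' price rises by Ps − P* = 63 − 52 = 11.

Buyers gain £14 per unit; sellers gain £11 per unit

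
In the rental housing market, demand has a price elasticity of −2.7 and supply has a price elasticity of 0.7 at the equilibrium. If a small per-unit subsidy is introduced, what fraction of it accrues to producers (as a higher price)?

Producer share = 27/34

For a small subsidy around the equilibrium, the benefit split depends on the relative slopes, which at a point are proportional to the elasticities.
Buyer share = εs/(εs + |εd|) = 0.7/(0.7 + 2.7) = 7/34; seller share = |εd|/(εs + |εd|) = 27/34.
So producers capture 27/34 of the subsidy.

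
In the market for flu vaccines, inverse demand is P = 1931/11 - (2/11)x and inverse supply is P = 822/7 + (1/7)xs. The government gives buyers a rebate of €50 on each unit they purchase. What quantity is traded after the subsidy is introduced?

x' = 333

Pre-subsidy: 1931/11 - (2/11)x = 822/7 + (1/7)x gives x* = 179 and P* = 143.
With the rebate, buyers effectively pay Pb = Ps − 50, where Ps is the price sellers receive.
On the curves, Pb = 1931/11 - (2/11)x and Ps = 822/7 + (1/7)x; the wedge Ps − Pb = 50 gives 822/7 + (1/7)x − (1931/11 - (2/11)x) = 50, so x' = 333.
Then Pb = 1931/11 − (2/11)·333 = 115 and Ps = 822/7 + (1/7)·333 = 165.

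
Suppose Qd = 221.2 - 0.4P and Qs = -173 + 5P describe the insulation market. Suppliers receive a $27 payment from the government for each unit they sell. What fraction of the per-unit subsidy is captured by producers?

Producer share = 2/27

Pre-subsidy: 221.2 - 0.4P = -173 + 5P gives P* = 73, Q* = 192.
With the subsidy, sellers receive Ps = Pb + 27 for each unit, where Pb is the price buyers pay.
Supply in terms of Pb becomes Qs = -173 + 5(Pb + 27) = -38 + 5Pb. Setting this equal to demand: 221.2 - 0.4Pb = -38 + 5Pb, so Pb = 48.
Sellers receive Ps = 48 + 27 = 75; Q' = 221.2 − 0.4·48 = 202.
Buyers' price falls by P* − Pb = 73 − 48 = 25; sellers' price rises by Ps − P* = 75 − 73 = 2.
So producers capture 2/27 = 2/27 of each unit of subsidy.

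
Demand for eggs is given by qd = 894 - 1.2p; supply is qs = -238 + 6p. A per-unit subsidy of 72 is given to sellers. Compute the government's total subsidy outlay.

Pre-subsidy: 894 - 1.2p = -238 + 6p gives p* = 1415/9, q* = 2116/3.
With the subsidy, sellers receive ps = pb + 72 for each unit, where pb is the price buyers pay.
Supply in terms of pb becomes qs = -238 + 6(pb + 72) = 194 + 6pb. Setting this equal to demand: 894 - 1.2pb = 194 + 6pb, so pb = 875/9.
Sellers receive ps = 875/9 + 72 = 1523/9; q' = 894 − 1.2·(875/9) = 2332/3.
Government outlay = subsidy × quantity = 72 × 2332/3 = 55968.

Government cost = 55968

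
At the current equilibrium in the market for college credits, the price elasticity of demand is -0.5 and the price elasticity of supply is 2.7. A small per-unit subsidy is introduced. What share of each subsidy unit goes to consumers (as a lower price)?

Consumer share = 0.84375

For a small subsidy around the equilibrium, the benefit split depends on the relative slopes, which at a point are proportional to the elasticities.
Buyer share = εs/(εs + |εd|) = 2.7/(2.7 + 0.5) = 0.84375; seller share = |εd|/(εs + |εd|) = 0.15625.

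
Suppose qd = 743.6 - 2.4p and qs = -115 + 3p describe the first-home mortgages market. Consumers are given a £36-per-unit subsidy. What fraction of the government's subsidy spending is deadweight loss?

Pre-subsidy: 743.6 - 2.4p = -115 + 3p gives p* = 159, q* = 362.
With the rebate, buyers effectively pay pb = ps − 36, where ps is the price sellers receive.
Demand in terms of ps becomes qd = 743.6 − 2.4(ps − 36) = 830 - 2.4ps. Setting this equal to supply: 830 - 2.4ps = -115 + 3ps, so ps = 175.
Buyers pay pb = 175 − 36 = 139; q' = -115 + 3·175 = 410.
ΔCS = ½(362 + 410)(159 − 139) = 7720; ΔPS = ½(362 + 410)(175 − 159) = 6176.
Government spending = 36 × 410 = 14760.
DWL = ½ × 36 × (410 − 362) = 864; fraction = 864 / 14760 = 12/205.

DWL / government spending = 12/205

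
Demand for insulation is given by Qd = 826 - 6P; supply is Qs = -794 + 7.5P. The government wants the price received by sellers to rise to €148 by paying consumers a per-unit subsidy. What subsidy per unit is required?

Required subsidy s = €63 per unit

At a seller price of 148, quantity supplied is -794 + 7.5·148 = 316.
Buyers absorb 316 only when they pay Pb with 826 − 6·Pb = 316, i.e. Pb = 85.
s = Ps − Pb = 148 − 85 = 63.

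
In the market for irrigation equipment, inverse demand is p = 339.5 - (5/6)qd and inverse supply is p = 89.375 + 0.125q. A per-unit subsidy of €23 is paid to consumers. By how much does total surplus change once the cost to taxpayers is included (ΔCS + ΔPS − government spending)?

Pre-subsidy: 339.5 - (5/6)q = 89.375 + 0.125q gives q* = 261 and p* = 122.
With the rebate, buyers effectively pay pb = ps − 23, where ps is the price sellers receive.
On the curves, pb = 339.5 - (5/6)q and ps = 89.375 + 0.125q; the wedge ps − pb = 23 gives 89.375 + 0.125q − (339.5 - (5/6)q) = 23, so q' = 285.
Then pb = 339.5 − (5/6)·285 = 102 and ps = 89.375 + 0.125·285 = 125.
ΔCS = ½(261 + 285)(122 − 102) = 5460; ΔPS = ½(261 + 285)(125 − 122) = 819.
Government spending = 23 × 285 = 6555.
Net change = 5460 + 819 − 6555 = -276. The loss equals the DWL triangle ½·23·24.

Net change in total surplus = -€276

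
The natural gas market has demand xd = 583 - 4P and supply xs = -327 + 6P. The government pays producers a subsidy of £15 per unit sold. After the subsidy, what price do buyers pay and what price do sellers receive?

Buyers pay £82; sellers receive £97

Pre-subsidy: 583 - 4P = -327 + 6P gives P* = 91, x* = 219.
With the subsidy, sellers receive Ps = Pb + 15 for each unit, where Pb is the price buyers pay.
Supply in terms of Pb becomes xs = -327 + 6(Pb + 15) = -237 + 6Pb. Setting this equal to demand: 583 - 4Pb = -237 + 6Pb, so Pb = 82.
Sellers receive Ps = 82 + 15 = 97; x' = 583 − 4·82 = 255.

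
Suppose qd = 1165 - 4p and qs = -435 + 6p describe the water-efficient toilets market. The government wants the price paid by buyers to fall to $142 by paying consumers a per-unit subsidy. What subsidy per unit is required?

At a buyer price of 142, quantity demanded is 1165 − 4·142 = 597.
Sellers supply 597 only when they receive ps with -435 + 6·ps = 597, i.e. ps = 172.
s = ps − pb = 172 − 142 = 30.

Required subsidy s = $30 per unit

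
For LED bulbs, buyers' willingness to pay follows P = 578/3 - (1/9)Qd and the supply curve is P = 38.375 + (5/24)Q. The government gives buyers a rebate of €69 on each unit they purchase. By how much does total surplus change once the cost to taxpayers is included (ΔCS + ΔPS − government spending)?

Pre-subsidy: 578/3 - (1/9)Q = 38.375 + (5/24)Q gives Q* = 483 and P* = 139.
With the rebate, buyers effectively pay Pb = Ps − 69, where Ps is the price sellers receive.
On the curves, Pb = 578/3 - (1/9)Q and Ps = 38.375 + (5/24)Q; the wedge Ps − Pb = 69 gives 38.375 + (5/24)Q − (578/3 - (1/9)Q) = 69, so Q' = 699.
Then Pb = 578/3 − (1/9)·699 = 115 and Ps = 38.375 + (5/24)·699 = 184.
ΔCS = ½(483 + 699)(139 − 115) = 14184; ΔPS = ½(483 + 699)(184 − 139) = 26595.
Government spending = 69 × 699 = 48231.
Net change = 14184 + 26595 − 48231 = -7452. The loss equals the DWL triangle ½·69·216.

Net change in total surplus = -€7452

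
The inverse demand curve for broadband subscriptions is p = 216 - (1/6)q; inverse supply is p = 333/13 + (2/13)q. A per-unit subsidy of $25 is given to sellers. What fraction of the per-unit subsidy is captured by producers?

Pre-subsidy: 216 - (1/6)q = 333/13 + (2/13)q gives q* = 594 and p* = 117.
With the subsidy, sellers receive ps = pb + 25 for each unit, where pb is the price buyers pay.
On the curves, pb = 216 - (1/6)q and ps = 333/13 + (2/13)q; the wedge ps − pb = 25 gives 333/13 + (2/13)q − (216 - (1/6)q) = 25, so q' = 672.
Then pb = 216 − (1/6)·672 = 104 and ps = 333/13 + (2/13)·672 = 129.
Buyers' price falls by p* − pb = 117 − 104 = 13; sellers' price rises by ps − p* = 129 − 117 = 12.
So producers capture 12/25 = 0.48 of each unit of subsidy.

Producer share = 0.48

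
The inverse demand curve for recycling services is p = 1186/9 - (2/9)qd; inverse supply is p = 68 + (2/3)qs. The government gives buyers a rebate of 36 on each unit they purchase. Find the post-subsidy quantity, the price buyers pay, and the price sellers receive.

Pre-subsidy: 1186/9 - (2/9)q = 68 + (2/3)q gives q* = 71.75 and p* = 695/6.
With the rebate, buyers effectively pay pb = ps − 36, where ps is the price sellers receive.
On the curves, pb = 1186/9 - (2/9)q and ps = 68 + (2/3)q; the wedge ps − pb = 36 gives 68 + (2/3)q − (1186/9 - (2/9)q) = 36, so q' = 112.25.
Then pb = 1186/9 − (2/9)·112.25 = 641/6 and ps = 68 + (2/3)·112.25 = 857/6.

q' = 112.25; buyers pay 641/6; sellers receive 857/6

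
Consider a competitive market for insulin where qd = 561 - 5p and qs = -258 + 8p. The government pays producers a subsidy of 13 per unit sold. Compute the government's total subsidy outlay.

Government cost = 3718

Pre-subsidy: 561 - 5p = -258 + 8p gives p* = 63, q* = 246.
With the subsidy, sellers receive ps = pb + 13 for each unit, where pb is the price buyers pay.
Supply in terms of pb becomes qs = -258 + 8(pb + 13) = -154 + 8pb. Setting this equal to demand: 561 - 5pb = -154 + 8pb, so pb = 55.
Sellers receive ps = 55 + 13 = 68; q' = 561 − 5·55 = 286.
Government outlay = subsidy × quantity = 13 × 286 = 3718.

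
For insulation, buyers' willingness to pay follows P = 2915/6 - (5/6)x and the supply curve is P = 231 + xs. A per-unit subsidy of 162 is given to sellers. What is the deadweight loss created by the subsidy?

Pre-subsidy: 2915/6 - (5/6)x = 231 + x gives x* = 139 and P* = 370.
With the subsidy, sellers receive Ps = Pb + 162 for each unit, where Pb is the price buyers pay.
On the curves, Pb = 2915/6 - (5/6)x and Ps = 231 + x; the wedge Ps − Pb = 162 gives 231 + x − (2915/6 - (5/6)x) = 162, so x' = 2501/11.
Then Pb = 2915/6 − (5/6)·(2501/11) = 3260/11 and Ps = 231 + 1·(2501/11) = 5042/11.
The subsidy expands output by 2501/11 − 139 = 972/11 past the efficient level; on those units the gap between marginal cost and willingness to pay runs from 0 up to 162.
DWL = ½ × 162 × 972/11 = 78732/11.

Deadweight loss = 78732/11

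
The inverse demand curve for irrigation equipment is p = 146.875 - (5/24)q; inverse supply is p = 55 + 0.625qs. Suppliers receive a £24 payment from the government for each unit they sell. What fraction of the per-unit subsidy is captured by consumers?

Pre-subsidy: 146.875 - (5/24)q = 55 + 0.625q gives q* = 110.25 and p* = 123.90625.
With the subsidy, sellers receive ps = pb + 24 for each unit, where pb is the price buyers pay.
On the curves, pb = 146.875 - (5/24)q and ps = 55 + 0.625q; the wedge ps − pb = 24 gives 55 + 0.625q − (146.875 - (5/24)q) = 24, so q' = 139.05.
Then pb = 146.875 − (5/24)·139.05 = 117.90625 and ps = 55 + 0.625·139.05 = 141.90625.
Buyers' price falls by p* − pb = 123.90625 − 117.90625 = 6; sellers' price rises by ps − p* = 141.90625 − 123.90625 = 18.
So consumers capture 6/24 = 0.25 of each unit of subsidy.

Consumer share = 0.25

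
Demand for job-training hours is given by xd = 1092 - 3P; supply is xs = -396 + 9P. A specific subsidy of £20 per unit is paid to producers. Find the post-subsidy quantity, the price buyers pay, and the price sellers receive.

Pre-subsidy: 1092 - 3P = -396 + 9P gives P* = 124, x* = 720.
With the subsidy, sellers receive Ps = Pb + 20 for each unit, where Pb is the price buyers pay.
Supply in terms of Pb becomes xs = -396 + 9(Pb + 20) = -216 + 9Pb. Setting this equal to demand: 1092 - 3Pb = -216 + 9Pb, so Pb = 109.
Sellers receive Ps = 109 + 20 = 129; x' = 1092 − 3·109 = 765.

x' = 765; buyers pay £109; sellers receive £129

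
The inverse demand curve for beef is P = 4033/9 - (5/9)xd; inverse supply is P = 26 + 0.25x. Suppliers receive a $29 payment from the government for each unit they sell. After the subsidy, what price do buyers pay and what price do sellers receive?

Pre-subsidy: 4033/9 - (5/9)x = 26 + 0.25x gives x* = 524 and P* = 157.
With the subsidy, sellers receive Ps = Pb + 29 for each unit, where Pb is the price buyers pay.
On the curves, Pb = 4033/9 - (5/9)x and Ps = 26 + 0.25x; the wedge Ps − Pb = 29 gives 26 + 0.25x − (4033/9 - (5/9)x) = 29, so x' = 560.
Then Pb = 4033/9 − (5/9)·560 = 137 and Ps = 26 + 0.25·560 = 166.

Buyers pay $137; sellers receive $166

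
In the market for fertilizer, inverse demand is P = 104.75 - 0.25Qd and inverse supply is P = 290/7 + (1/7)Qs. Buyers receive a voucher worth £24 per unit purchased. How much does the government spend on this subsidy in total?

Pre-subsidy: 104.75 - 0.25Q = 290/7 + (1/7)Q gives Q* = 1773/11 and P* = 709/11.
With the rebate, buyers effectively pay Pb = Ps − 24, where Ps is the price sellers receive.
On the curves, Pb = 104.75 - 0.25Q and Ps = 290/7 + (1/7)Q; the wedge Ps − Pb = 24 gives 290/7 + (1/7)Q − (104.75 - 0.25Q) = 24, so Q' = 2445/11.
Then Pb = 104.75 − 0.25·(2445/11) = 541/11 and Ps = 290/7 + (1/7)·(2445/11) = 805/11.
Government outlay = subsidy × quantity = 24 × 2445/11 = 58680/11.

Government cost = 58680/11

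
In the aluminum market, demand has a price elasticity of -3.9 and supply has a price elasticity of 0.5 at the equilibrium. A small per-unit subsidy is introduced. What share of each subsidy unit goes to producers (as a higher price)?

For a small subsidy around the equilibrium, the benefit split depends on the relative slopes, which at a point are proportional to the elasticities.
Buyer share = εs/(εs + |εd|) = 0.5/(0.5 + 3.9) = 5/44; seller share = |εd|/(εs + |εd|) = 39/44.
So producers capture 39/44 of the subsidy.

Producer share = 39/44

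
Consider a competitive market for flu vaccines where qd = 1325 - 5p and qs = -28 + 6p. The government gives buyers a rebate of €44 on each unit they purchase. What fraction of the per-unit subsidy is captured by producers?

Producer share = 5/11

Pre-subsidy: 1325 - 5p = -28 + 6p gives p* = 123, q* = 710.
With the rebate, buyers effectively pay pb = ps − 44, where ps is the price sellers receive.
Demand in terms of ps becomes qd = 1325 − 5(ps − 44) = 1545 - 5ps. Setting this equal to supply: 1545 - 5ps = -28 + 6ps, so ps = 143.
Buyers pay pb = 143 − 44 = 99; q' = -28 + 6·143 = 830.
Buyers' price falls by p* − pb = 123 − 99 = 24; sellers' price rises by ps − p* = 143 − 123 = 20.
So producers capture 20/44 = 5/11 of each unit of subsidy.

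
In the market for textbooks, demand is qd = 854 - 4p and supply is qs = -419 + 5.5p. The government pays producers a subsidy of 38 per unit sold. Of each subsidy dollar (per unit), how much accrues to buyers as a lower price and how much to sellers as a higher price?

Buyers gain 22 per unit; sellers gain 16 per unit

Pre-subsidy: 854 - 4p = -419 + 5.5p gives p* = 134, q* = 318.
With the subsidy, sellers receive ps = pb + 38 for each unit, where pb is the price buyers pay.
Supply in terms of pb becomes qs = -419 + 5.5(pb + 38) = -210 + 5.5pb. Setting this equal to demand: 854 - 4pb = -210 + 5.5pb, so pb = 112.
Sellers receive ps = 112 + 38 = 150; q' = 854 − 4·112 = 406.
Buyers' price falls by p* − pb = 134 − 112 = 22; sellers' price rises by ps − p* = 150 − 134 = 16.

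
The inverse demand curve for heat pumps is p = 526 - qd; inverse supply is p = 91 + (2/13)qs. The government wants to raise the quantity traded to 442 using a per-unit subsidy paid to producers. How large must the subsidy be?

Required subsidy s = 75 per unit

At q = 442, from the demand curve buyers pay pb = 526 − 1·442 = 84; from the supply curve sellers need ps = 91 + (2/13)·442 = 159.
The subsidy must fill the gap: s = ps − pb = 159 − 84 = 75.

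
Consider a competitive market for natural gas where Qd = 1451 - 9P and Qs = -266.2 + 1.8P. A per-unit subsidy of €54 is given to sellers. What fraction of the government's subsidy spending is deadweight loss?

Pre-subsidy: 1451 - 9P = -266.2 + 1.8P gives P* = 159, Q* = 20.
With the subsidy, sellers receive Ps = Pb + 54 for each unit, where Pb is the price buyers pay.
Supply in terms of Pb becomes Qs = -266.2 + 1.8(Pb + 54) = -169 + 1.8Pb. Setting this equal to demand: 1451 - 9Pb = -169 + 1.8Pb, so Pb = 150.
Sellers receive Ps = 150 + 54 = 204; Q' = 1451 − 9·150 = 101.
ΔCS = ½(20 + 101)(159 − 150) = 544.5; ΔPS = ½(20 + 101)(204 − 159) = 2722.5.
Government spending = 54 × 101 = 5454.
DWL = ½ × 54 × (101 − 20) = 2187; fraction = 2187 / 5454 = 81/202.

DWL / government spending = 81/202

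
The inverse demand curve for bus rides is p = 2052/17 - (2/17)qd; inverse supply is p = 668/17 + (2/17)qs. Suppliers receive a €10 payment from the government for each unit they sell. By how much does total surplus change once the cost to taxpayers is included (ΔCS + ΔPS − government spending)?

Pre-subsidy: 2052/17 - (2/17)q = 668/17 + (2/17)q gives q* = 346 and p* = 80.
With the subsidy, sellers receive ps = pb + 10 for each unit, where pb is the price buyers pay.
On the curves, pb = 2052/17 - (2/17)q and ps = 668/17 + (2/17)q; the wedge ps − pb = 10 gives 668/17 + (2/17)q − (2052/17 - (2/17)q) = 10, so q' = 388.5.
Then pb = 2052/17 − (2/17)·388.5 = 75 and ps = 668/17 + (2/17)·388.5 = 85.
ΔCS = ½(346 + 388.5)(80 − 75) = 1836.25; ΔPS = ½(346 + 388.5)(85 − 80) = 1836.25.
Government spending = 10 × 388.5 = 3885.
Net change = 1836.25 + 1836.25 − 3885 = -212.5. The loss equals the DWL triangle ½·10·42.5.

Net change in total surplus = -€212.5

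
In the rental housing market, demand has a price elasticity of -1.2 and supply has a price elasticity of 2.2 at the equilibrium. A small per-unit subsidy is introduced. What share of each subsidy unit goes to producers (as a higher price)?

For a small subsidy around the equilibrium, the benefit split depends on the relative slopes, which at a point are proportional to the elasticities.
Buyer share = εs/(εs + |εd|) = 2.2/(2.2 + 1.2) = 11/17; seller share = |εd|/(εs + |εd|) = 6/17.
So producers capture 6/17 of the subsidy.

Producer share = 6/17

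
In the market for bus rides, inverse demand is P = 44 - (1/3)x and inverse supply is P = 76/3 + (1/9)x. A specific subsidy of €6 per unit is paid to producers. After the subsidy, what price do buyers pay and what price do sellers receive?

Pre-subsidy: 44 - (1/3)x = 76/3 + (1/9)x gives x* = 42 and P* = 30.
With the subsidy, sellers receive Ps = Pb + 6 for each unit, where Pb is the price buyers pay.
On the curves, Pb = 44 - (1/3)x and Ps = 76/3 + (1/9)x; the wedge Ps − Pb = 6 gives 76/3 + (1/9)x − (44 - (1/3)x) = 6, so x' = 55.5.
Then Pb = 44 − (1/3)·55.5 = 25.5 and Ps = 76/3 + (1/9)·55.5 = 31.5.

Buyers pay €25.5; sellers receive €31.5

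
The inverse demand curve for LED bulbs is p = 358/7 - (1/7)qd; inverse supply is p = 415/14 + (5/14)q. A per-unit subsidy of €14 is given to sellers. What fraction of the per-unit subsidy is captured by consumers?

Pre-subsidy: 358/7 - (1/7)q = 415/14 + (5/14)q gives q* = 43 and p* = 45.
With the subsidy, sellers receive ps = pb + 14 for each unit, where pb is the price buyers pay.
On the curves, pb = 358/7 - (1/7)q and ps = 415/14 + (5/14)q; the wedge ps − pb = 14 gives 415/14 + (5/14)q − (358/7 - (1/7)q) = 14, so q' = 71.
Then pb = 358/7 − (1/7)·71 = 41 and ps = 415/14 + (5/14)·71 = 55.
Buyers' price falls by p* − pb = 45 − 41 = 4; sellers' price rises by ps − p* = 55 − 45 = 10.
So consumers capture 4/14 = 2/7 of each unit of subsidy.

Consumer share = 2/7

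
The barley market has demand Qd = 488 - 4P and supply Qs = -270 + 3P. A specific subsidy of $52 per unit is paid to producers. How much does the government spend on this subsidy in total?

Government cost = $7488

Pre-subsidy: 488 - 4P = -270 + 3P gives P* = 758/7, Q* = 384/7.
With the subsidy, sellers receive Ps = Pb + 52 for each unit, where Pb is the price buyers pay.
Supply in terms of Pb becomes Qs = -270 + 3(Pb + 52) = -114 + 3Pb. Setting this equal to demand: 488 - 4Pb = -114 + 3Pb, so Pb = 86.
Sellers receive Ps = 86 + 52 = 138; Q' = 488 − 4·86 = 144.
Government outlay = subsidy × quantity = 52 × 144 = 7488.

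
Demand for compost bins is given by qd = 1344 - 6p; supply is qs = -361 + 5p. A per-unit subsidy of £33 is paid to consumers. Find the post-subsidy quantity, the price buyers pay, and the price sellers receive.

Pre-subsidy: 1344 - 6p = -361 + 5p gives p* = 155, q* = 414.
With the rebate, buyers effectively pay pb = ps − 33, where ps is the price sellers receive.
Demand in terms of ps becomes qd = 1344 − 6(ps − 33) = 1542 - 6ps. Setting this equal to supply: 1542 - 6ps = -361 + 5ps, so ps = 173.
Buyers pay pb = 173 − 33 = 140; q' = -361 + 5·173 = 504.

q' = 504; buyers pay £140; sellers receive £173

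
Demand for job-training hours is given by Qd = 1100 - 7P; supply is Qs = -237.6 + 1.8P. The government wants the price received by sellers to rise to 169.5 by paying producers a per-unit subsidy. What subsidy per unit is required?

Required subsidy s = 22 per unit

At a seller price of 169.5, quantity supplied is -237.6 + 1.8·169.5 = 67.5.
Buyers absorb 67.5 only when they pay Pb with 1100 − 7·Pb = 67.5, i.e. Pb = 147.5.
s = Ps − Pb = 169.5 − 147.5 = 22.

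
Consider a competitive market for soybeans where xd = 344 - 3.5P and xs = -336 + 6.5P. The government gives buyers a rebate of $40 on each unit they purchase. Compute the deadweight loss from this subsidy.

Deadweight loss = $1820

Pre-subsidy: 344 - 3.5P = -336 + 6.5P gives P* = 68, x* = 106.
With the rebate, buyers effectively pay Pb = Ps − 40, where Ps is the price sellers receive.
Demand in terms of Ps becomes xd = 344 − 3.5(Ps − 40) = 484 - 3.5Ps. Setting this equal to supply: 484 - 3.5Ps = -336 + 6.5Ps, so Ps = 82.
Buyers pay Pb = 82 − 40 = 42; x' = -336 + 6.5·82 = 197.
The subsidy expands output by 197 − 106 = 91 past the efficient level; on those units the gap between marginal cost and willingness to pay runs from 0 up to 40.
DWL = ½ × 40 × 91 = 1820.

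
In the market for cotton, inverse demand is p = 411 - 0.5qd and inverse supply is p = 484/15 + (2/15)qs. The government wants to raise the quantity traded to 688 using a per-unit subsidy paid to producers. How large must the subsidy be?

At q = 688, from the demand curve buyers pay pb = 411 − 0.5·688 = 67; from the supply curve sellers need ps = 484/15 + (2/15)·688 = 124.
The subsidy must fill the gap: s = ps − pb = 124 − 67 = 57.

Required subsidy s = 57 per unit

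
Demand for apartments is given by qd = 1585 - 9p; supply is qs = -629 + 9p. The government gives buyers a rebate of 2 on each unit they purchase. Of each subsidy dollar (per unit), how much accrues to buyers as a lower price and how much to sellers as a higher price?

Pre-subsidy: 1585 - 9p = -629 + 9p gives p* = 123, q* = 478.
With the rebate, buyers effectively pay pb = ps − 2, where ps is the price sellers receive.
Demand in terms of ps becomes qd = 1585 − 9(ps − 2) = 1603 - 9ps. Setting this equal to supply: 1603 - 9ps = -629 + 9ps, so ps = 124.
Buyers pay pb = 124 − 2 = 122; q' = -629 + 9·124 = 487.
Buyers' price falls by p* − pb = 123 − 122 = 1; sellers' price rises by ps − p* = 124 − 123 = 1.

Buyers gain 1 per unit; sellers gain 1 per unit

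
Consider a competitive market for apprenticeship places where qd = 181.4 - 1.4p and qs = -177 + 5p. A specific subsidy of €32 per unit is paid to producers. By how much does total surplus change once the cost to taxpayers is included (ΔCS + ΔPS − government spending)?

Net change in total surplus = -€560

Pre-subsidy: 181.4 - 1.4p = -177 + 5p gives p* = 56, q* = 103.
With the subsidy, sellers receive ps = pb + 32 for each unit, where pb is the price buyers pay.
Supply in terms of pb becomes qs = -177 + 5(pb + 32) = -17 + 5pb. Setting this equal to demand: 181.4 - 1.4pb = -17 + 5pb, so pb = 31.
Sellers receive ps = 31 + 32 = 63; q' = 181.4 − 1.4·31 = 138.
ΔCS = ½(103 + 138)(56 − 31) = 3012.5; ΔPS = ½(103 + 138)(63 − 56) = 843.5.
Government spending = 32 × 138 = 4416.
Net change = 3012.5 + 843.5 − 4416 = -560. The loss equals the DWL triangle ½·32·35.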